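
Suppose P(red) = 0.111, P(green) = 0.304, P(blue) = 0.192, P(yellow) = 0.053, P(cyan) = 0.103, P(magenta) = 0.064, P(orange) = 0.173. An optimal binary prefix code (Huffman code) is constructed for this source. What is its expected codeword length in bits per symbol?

Repeatedly combine the two least-probable nodes; the expected code length is the sum of the merged weights.
merge 53/1000 + 8/125 → 117/1000
merge 103/1000 + 111/1000 → 107/500
merge 117/1000 + 173/1000 → 29/100
merge 24/125 + 107/500 → 203/500
merge 29/100 + 38/125 → 297/500
merge 203/500 + 297/500 → 1
L = 117/1000 + 107/500 + 29/100 + 203/500 + 297/500 + 1 = 2621/1000 = 2.621 bits/symbol.

2.621 bits/symbol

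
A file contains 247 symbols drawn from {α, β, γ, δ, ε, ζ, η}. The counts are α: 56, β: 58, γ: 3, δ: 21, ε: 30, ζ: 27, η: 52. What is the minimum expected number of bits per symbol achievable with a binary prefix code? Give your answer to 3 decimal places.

Probabilities are the counts divided by 247.
Repeatedly combine the two least-probable nodes; the expected code length is the sum of the merged weights.
merge 3/247 + 21/247 → 24/247
merge 24/247 + 27/247 → 51/247
merge 30/247 + 51/247 → 81/247
merge 4/19 + 56/247 → 108/247
merge 58/247 + 81/247 → 139/247
merge 108/247 + 139/247 → 1
L = 24/247 + 51/247 + 81/247 + 108/247 + 139/247 + 1 = 50/19 ≈ 2.632 bits/symbol.

2.632 bits/symbol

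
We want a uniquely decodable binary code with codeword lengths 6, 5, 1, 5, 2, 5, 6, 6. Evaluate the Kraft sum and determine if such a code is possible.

With common denominator 2^6 = 64: Σ 2^(−ℓᵢ) = 1/64 + 2/64 + 32/64 + 2/64 + 16/64 + 2/64 + 1/64 + 1/64 = 57/64 = 0.890625.
Kraft's inequality requires Σ ≤ 1; here Σ = 0.890625 ≤ 1, so such a prefix code exists.

0.890625; yes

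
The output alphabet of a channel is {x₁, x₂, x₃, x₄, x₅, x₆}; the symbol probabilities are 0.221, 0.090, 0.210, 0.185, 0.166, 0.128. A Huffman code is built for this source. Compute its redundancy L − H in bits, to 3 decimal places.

0.042 bits

Entropy H = −Σ p log₂ p ≈ 2.5268 bits.
Huffman merges: 9/100+16/125→109/500; 83/500+37/200→351/1000; 21/100+109/500→107/250; 221/1000+351/1000→143/250; 107/250+143/250→1. L = 2569/1000 ≈ 2.5690.
L − H = 2.5690 − 2.5268 = 0.042 bits.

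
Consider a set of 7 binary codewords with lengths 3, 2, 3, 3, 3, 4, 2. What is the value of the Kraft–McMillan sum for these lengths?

With common denominator 2^4 = 16: Σ 2^(−ℓᵢ) = 2/16 + 4/16 + 2/16 + 2/16 + 2/16 + 1/16 + 4/16 = 17/16 = 1.0625.

1.0625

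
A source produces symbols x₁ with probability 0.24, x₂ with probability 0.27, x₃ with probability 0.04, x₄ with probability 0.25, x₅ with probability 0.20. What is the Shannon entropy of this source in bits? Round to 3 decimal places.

H = −Σ pᵢ log₂ pᵢ.
−0.24·log₂(0.24) = 0.4941
−0.27·log₂(0.27) = 0.5100
−0.04·log₂(0.04) = 0.1858
−0.25·log₂(0.25) = 0.5000
−0.20·log₂(0.20) = 0.4644
Sum ≈ 2.1543 → 2.154 bits.

2.154 bits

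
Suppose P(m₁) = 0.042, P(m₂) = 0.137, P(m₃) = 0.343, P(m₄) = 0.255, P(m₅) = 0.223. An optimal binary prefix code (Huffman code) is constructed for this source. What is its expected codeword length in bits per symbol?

Repeatedly combine the two least-probable nodes; the expected code length is the sum of the merged weights.
merge 21/500 + 137/1000 → 179/1000
merge 179/1000 + 223/1000 → 201/500
merge 51/200 + 343/1000 → 299/500
merge 201/500 + 299/500 → 1
L = 179/1000 + 201/500 + 299/500 + 1 = 2179/1000 = 2.179 bits/symbol.

2.179 bits/symbol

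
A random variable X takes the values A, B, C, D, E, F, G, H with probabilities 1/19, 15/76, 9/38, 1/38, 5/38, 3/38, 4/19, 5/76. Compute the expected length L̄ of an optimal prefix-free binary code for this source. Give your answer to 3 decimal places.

Repeatedly combine the two least-probable nodes; the expected code length is the sum of the merged weights.
merge 1/38 + 1/19 → 3/38
merge 5/76 + 3/38 → 11/76
merge 3/38 + 5/38 → 4/19
merge 11/76 + 15/76 → 13/38
merge 4/19 + 4/19 → 8/19
merge 9/38 + 13/38 → 11/19
merge 8/19 + 11/19 → 1
L = 3/38 + 11/76 + 4/19 + 13/38 + 8/19 + 11/19 + 1 = 211/76 ≈ 2.776 bits/symbol.

2.776 bits/symbol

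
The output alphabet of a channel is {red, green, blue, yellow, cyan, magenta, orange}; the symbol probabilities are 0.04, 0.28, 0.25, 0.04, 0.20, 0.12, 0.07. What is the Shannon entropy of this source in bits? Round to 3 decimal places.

2.486 bits

H = −Σ pᵢ log₂ pᵢ.
−0.04·log₂(0.04) = 0.1858
−0.28·log₂(0.28) = 0.5142
−0.25·log₂(0.25) = 0.5000
−0.04·log₂(0.04) = 0.1858
−0.20·log₂(0.20) = 0.4644
−0.12·log₂(0.12) = 0.3671
−0.07·log₂(0.07) = 0.2686
Sum ≈ 2.4857 → 2.486 bits.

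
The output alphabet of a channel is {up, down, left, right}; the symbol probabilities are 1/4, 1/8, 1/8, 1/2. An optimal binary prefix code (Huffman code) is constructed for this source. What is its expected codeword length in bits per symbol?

Repeatedly combine the two least-probable nodes; the expected code length is the sum of the merged weights.
merge 1/8 + 1/8 → 1/4
merge 1/4 + 1/4 → 1/2
merge 1/2 + 1/2 → 1
L = 1/4 + 1/2 + 1 = 7/4 = 1.75 bits/symbol.

1.75 bits/symbol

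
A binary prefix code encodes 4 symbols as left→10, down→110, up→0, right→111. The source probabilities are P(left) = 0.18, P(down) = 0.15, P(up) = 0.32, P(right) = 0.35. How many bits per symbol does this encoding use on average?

L̄ = Σ pᵢ·ℓᵢ = 0.18·2 + 0.15·3 + 0.32·1 + 0.35·3 = 2.18 bits/symbol.

2.18 bits/symbol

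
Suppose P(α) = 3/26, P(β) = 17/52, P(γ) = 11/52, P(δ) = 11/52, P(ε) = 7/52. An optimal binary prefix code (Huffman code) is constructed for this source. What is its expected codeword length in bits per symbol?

Repeatedly combine the two least-probable nodes; the expected code length is the sum of the merged weights.
merge 3/26 + 7/52 → 1/4
merge 11/52 + 11/52 → 11/26
merge 1/4 + 17/52 → 15/26
merge 11/26 + 15/26 → 1
L = 1/4 + 11/26 + 15/26 + 1 = 9/4 = 2.25 bits/symbol.

2.25 bits/symbol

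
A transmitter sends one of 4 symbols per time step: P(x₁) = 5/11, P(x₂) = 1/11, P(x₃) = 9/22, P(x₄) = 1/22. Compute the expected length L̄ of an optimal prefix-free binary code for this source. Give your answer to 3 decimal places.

1.682 bits/symbol

Repeatedly combine the two least-probable nodes; the expected code length is the sum of the merged weights.
merge 1/22 + 1/11 → 3/22
merge 3/22 + 9/22 → 6/11
merge 5/11 + 6/11 → 1
L = 3/22 + 6/11 + 1 = 37/22 ≈ 1.682 bits/symbol.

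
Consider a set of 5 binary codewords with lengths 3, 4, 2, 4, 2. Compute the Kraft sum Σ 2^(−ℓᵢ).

0.75

With common denominator 2^4 = 16: Σ 2^(−ℓᵢ) = 2/16 + 1/16 + 4/16 + 1/16 + 4/16 = 12/16 = 0.75.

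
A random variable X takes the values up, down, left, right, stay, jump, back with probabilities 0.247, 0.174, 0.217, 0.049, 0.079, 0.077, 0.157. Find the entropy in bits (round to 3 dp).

H = −Σ pᵢ log₂ pᵢ.
−0.247·log₂(0.247) = 0.4983
−0.174·log₂(0.174) = 0.4390
−0.217·log₂(0.217) = 0.4783
−0.049·log₂(0.049) = 0.2132
−0.079·log₂(0.079) = 0.2893
−0.077·log₂(0.077) = 0.2848
−0.157·log₂(0.157) = 0.4194
Sum ≈ 2.6223 → 2.622 bits.

2.622 bits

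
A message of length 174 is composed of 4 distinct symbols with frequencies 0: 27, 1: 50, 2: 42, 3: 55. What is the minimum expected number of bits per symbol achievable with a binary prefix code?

2 bits/symbol

Probabilities are the counts divided by 174.
Repeatedly combine the two least-probable nodes; the expected code length is the sum of the merged weights.
merge 9/58 + 7/29 → 23/58
merge 25/87 + 55/174 → 35/58
merge 23/58 + 35/58 → 1
L = 23/58 + 35/58 + 1 = 2 bits/symbol.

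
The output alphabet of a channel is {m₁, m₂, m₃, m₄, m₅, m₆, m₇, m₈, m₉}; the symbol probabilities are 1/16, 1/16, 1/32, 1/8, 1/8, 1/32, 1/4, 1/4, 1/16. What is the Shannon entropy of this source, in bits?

2.8125 bits

Each probability is a power of 1/2, so log₂(1/p) is an integer.
H = Σ p·log₂(1/p) = 1/16·4 + 1/16·4 + 1/32·5 + 1/8·3 + 1/8·3 + 1/32·5 + 1/4·2 + 1/4·2 + 1/16·4 = 2.8125 bits.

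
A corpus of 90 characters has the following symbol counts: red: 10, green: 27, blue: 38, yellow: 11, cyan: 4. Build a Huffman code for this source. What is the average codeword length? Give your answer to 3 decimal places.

2.011 bits/symbol

Probabilities are the counts divided by 90.
Repeatedly combine the two least-probable nodes; the expected code length is the sum of the merged weights.
merge 2/45 + 1/9 → 7/45
merge 11/90 + 7/45 → 5/18
merge 5/18 + 3/10 → 26/45
merge 19/45 + 26/45 → 1
L = 7/45 + 5/18 + 26/45 + 1 = 181/90 ≈ 2.011 bits/symbol.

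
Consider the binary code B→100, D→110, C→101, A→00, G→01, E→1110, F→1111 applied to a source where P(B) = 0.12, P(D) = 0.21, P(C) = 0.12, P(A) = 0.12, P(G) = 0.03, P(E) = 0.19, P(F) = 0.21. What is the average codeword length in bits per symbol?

L̄ = Σ pᵢ·ℓᵢ = 0.12·3 + 0.21·3 + 0.12·3 + 0.12·2 + 0.03·2 + 0.19·4 + 0.21·4 = 3.25 bits/symbol.

3.25 bits/symbol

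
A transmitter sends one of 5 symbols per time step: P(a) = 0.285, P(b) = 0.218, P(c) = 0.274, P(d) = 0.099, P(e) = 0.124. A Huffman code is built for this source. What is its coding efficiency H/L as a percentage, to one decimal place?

99.4%

Entropy H = −Σ p log₂ p ≈ 2.2107 bits.
Huffman merges: 99/1000+31/250→223/1000; 109/500+223/1000→441/1000; 137/500+57/200→559/1000; 441/1000+559/1000→1. L = 2223/1000 ≈ 2.2230.
Efficiency = H/L = 2.2107/2.2230 = 99.4%.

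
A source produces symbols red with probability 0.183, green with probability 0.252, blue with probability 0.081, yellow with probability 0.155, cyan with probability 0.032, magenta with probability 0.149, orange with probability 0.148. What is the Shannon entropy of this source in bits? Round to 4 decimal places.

H = −Σ pᵢ log₂ pᵢ.
−0.183·log₂(0.183) = 0.4484
−0.252·log₂(0.252) = 0.5011
−0.081·log₂(0.081) = 0.2937
−0.155·log₂(0.155) = 0.4169
−0.032·log₂(0.032) = 0.1589
−0.149·log₂(0.149) = 0.4092
−0.148·log₂(0.148) = 0.4079
Sum ≈ 2.6362 → 2.6362 bits.

2.6362 bits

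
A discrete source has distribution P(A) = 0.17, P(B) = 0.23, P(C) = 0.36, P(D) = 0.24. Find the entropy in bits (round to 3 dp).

1.947 bits

H = −Σ pᵢ log₂ pᵢ.
−0.17·log₂(0.17) = 0.4346
−0.23·log₂(0.23) = 0.4877
−0.36·log₂(0.36) = 0.5306
−0.24·log₂(0.24) = 0.4941
Sum ≈ 1.9470 → 1.947 bits.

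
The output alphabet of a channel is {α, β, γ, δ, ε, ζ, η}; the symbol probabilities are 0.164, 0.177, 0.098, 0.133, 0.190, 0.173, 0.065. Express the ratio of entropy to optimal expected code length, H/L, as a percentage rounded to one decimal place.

97.8%

Entropy H = −Σ p log₂ p ≈ 2.7349 bits.
Huffman merges: 13/200+49/500→163/1000; 133/1000+163/1000→37/125; 41/250+173/1000→337/1000; 177/1000+19/100→367/1000; 37/125+337/1000→633/1000; 367/1000+633/1000→1. L = 699/250 ≈ 2.7960.
Efficiency = H/L = 2.7349/2.7960 = 97.8%.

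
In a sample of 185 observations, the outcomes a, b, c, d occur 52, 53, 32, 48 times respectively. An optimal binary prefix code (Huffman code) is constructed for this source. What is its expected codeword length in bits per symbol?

2 bits/symbol

Probabilities are the counts divided by 185.
Repeatedly combine the two least-probable nodes; the expected code length is the sum of the merged weights.
merge 32/185 + 48/185 → 16/37
merge 52/185 + 53/185 → 21/37
merge 16/37 + 21/37 → 1
L = 16/37 + 21/37 + 1 = 2 bits/symbol.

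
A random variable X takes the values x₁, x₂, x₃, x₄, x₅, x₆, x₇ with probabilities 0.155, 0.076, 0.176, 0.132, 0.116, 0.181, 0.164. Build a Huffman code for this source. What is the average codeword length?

Repeatedly combine the two least-probable nodes; the expected code length is the sum of the merged weights.
merge 19/250 + 29/250 → 24/125
merge 33/250 + 31/200 → 287/1000
merge 41/250 + 22/125 → 17/50
merge 181/1000 + 24/125 → 373/1000
merge 287/1000 + 17/50 → 627/1000
merge 373/1000 + 627/1000 → 1
L = 24/125 + 287/1000 + 17/50 + 373/1000 + 627/1000 + 1 = 2819/1000 = 2.819 bits/symbol.

2.819 bits/symbol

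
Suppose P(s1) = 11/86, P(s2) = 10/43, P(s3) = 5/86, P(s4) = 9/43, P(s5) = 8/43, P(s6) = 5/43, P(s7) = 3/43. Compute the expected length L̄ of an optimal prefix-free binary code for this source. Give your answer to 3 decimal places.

Repeatedly combine the two least-probable nodes; the expected code length is the sum of the merged weights.
merge 5/86 + 3/43 → 11/86
merge 5/43 + 11/86 → 21/86
merge 11/86 + 8/43 → 27/86
merge 9/43 + 10/43 → 19/43
merge 21/86 + 27/86 → 24/43
merge 19/43 + 24/43 → 1
L = 11/86 + 21/86 + 27/86 + 19/43 + 24/43 + 1 = 231/86 ≈ 2.686 bits/symbol.

2.686 bits/symbol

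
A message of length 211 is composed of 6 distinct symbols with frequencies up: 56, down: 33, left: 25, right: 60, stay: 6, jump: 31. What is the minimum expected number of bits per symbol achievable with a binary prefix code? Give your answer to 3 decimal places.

Probabilities are the counts divided by 211.
Repeatedly combine the two least-probable nodes; the expected code length is the sum of the merged weights.
merge 6/211 + 25/211 → 31/211
merge 31/211 + 31/211 → 62/211
merge 33/211 + 56/211 → 89/211
merge 60/211 + 62/211 → 122/211
merge 89/211 + 122/211 → 1
L = 31/211 + 62/211 + 89/211 + 122/211 + 1 = 515/211 ≈ 2.441 bits/symbol.

2.441 bits/symbol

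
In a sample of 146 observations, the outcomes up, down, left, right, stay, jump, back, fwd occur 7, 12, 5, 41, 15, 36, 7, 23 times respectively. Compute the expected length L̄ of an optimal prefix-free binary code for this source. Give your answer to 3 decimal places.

Probabilities are the counts divided by 146.
Repeatedly combine the two least-probable nodes; the expected code length is the sum of the merged weights.
merge 5/146 + 7/146 → 6/73
merge 7/146 + 6/73 → 19/146
merge 6/73 + 15/146 → 27/146
merge 19/146 + 23/146 → 21/73
merge 27/146 + 18/73 → 63/146
merge 41/146 + 21/73 → 83/146
merge 63/146 + 83/146 → 1
L = 6/73 + 19/146 + 27/146 + 21/73 + 63/146 + 83/146 + 1 = 196/73 ≈ 2.685 bits/symbol.

2.685 bits/symbol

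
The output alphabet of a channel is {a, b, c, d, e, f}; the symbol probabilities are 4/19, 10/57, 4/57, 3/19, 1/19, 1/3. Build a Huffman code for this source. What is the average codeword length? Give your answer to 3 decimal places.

2.404 bits/symbol

Repeatedly combine the two least-probable nodes; the expected code length is the sum of the merged weights.
merge 1/19 + 4/57 → 7/57
merge 7/57 + 3/19 → 16/57
merge 10/57 + 4/19 → 22/57
merge 16/57 + 1/3 → 35/57
merge 22/57 + 35/57 → 1
L = 7/57 + 16/57 + 22/57 + 35/57 + 1 = 137/57 ≈ 2.404 bits/symbol.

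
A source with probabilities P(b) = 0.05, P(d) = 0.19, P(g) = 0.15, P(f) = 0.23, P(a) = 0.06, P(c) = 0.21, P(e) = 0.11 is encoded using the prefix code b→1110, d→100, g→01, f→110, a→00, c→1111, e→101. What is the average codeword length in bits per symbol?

3.05 bits/symbol

L̄ = Σ pᵢ·ℓᵢ = 0.05·4 + 0.19·3 + 0.15·2 + 0.23·3 + 0.06·2 + 0.21·4 + 0.11·3 = 3.05 bits/symbol.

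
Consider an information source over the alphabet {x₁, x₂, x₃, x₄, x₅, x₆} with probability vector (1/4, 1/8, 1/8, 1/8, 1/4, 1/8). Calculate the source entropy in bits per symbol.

Each probability is a power of 1/2, so log₂(1/p) is an integer.
H = Σ p·log₂(1/p) = 1/4·2 + 1/8·3 + 1/8·3 + 1/8·3 + 1/4·2 + 1/8·3 = 2.5 bits.

2.5 bits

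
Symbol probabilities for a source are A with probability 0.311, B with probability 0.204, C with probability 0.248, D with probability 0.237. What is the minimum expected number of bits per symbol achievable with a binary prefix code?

2 bits/symbol

Repeatedly combine the two least-probable nodes; the expected code length is the sum of the merged weights.
merge 51/250 + 237/1000 → 441/1000
merge 31/125 + 311/1000 → 559/1000
merge 441/1000 + 559/1000 → 1
L = 441/1000 + 559/1000 + 1 = 2 bits/symbol.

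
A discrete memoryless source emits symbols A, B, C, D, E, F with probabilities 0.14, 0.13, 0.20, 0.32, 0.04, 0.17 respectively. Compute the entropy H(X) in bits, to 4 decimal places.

H = −Σ pᵢ log₂ pᵢ.
−0.14·log₂(0.14) = 0.3971
−0.13·log₂(0.13) = 0.3826
−0.20·log₂(0.20) = 0.4644
−0.32·log₂(0.32) = 0.5260
−0.04·log₂(0.04) = 0.1858
−0.17·log₂(0.17) = 0.4346
Sum ≈ 2.3905 → 2.3905 bits.

2.3905 bits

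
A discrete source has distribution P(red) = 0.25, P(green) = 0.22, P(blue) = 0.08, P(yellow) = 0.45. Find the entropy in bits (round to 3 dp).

1.790 bits

H = −Σ pᵢ log₂ pᵢ.
−0.25·log₂(0.25) = 0.5000
−0.22·log₂(0.22) = 0.4806
−0.08·log₂(0.08) = 0.2915
−0.45·log₂(0.45) = 0.5184
Sum ≈ 1.7905 → 1.790 bits.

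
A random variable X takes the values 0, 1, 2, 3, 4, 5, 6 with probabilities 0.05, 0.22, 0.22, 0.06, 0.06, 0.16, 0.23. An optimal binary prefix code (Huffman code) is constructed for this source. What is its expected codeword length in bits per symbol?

2.61 bits/symbol

Repeatedly combine the two least-probable nodes; the expected code length is the sum of the merged weights.
merge 1/20 + 3/50 → 11/100
merge 3/50 + 11/100 → 17/100
merge 4/25 + 17/100 → 33/100
merge 11/50 + 11/50 → 11/25
merge 23/100 + 33/100 → 14/25
merge 11/25 + 14/25 → 1
L = 11/100 + 17/100 + 33/100 + 11/25 + 14/25 + 1 = 261/100 = 2.61 bits/symbol.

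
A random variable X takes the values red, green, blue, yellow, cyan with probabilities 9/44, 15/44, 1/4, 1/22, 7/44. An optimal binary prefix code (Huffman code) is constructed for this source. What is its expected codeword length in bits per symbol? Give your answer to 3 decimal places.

Repeatedly combine the two least-probable nodes; the expected code length is the sum of the merged weights.
merge 1/22 + 7/44 → 9/44
merge 9/44 + 9/44 → 9/22
merge 1/4 + 15/44 → 13/22
merge 9/22 + 13/22 → 1
L = 9/44 + 9/22 + 13/22 + 1 = 97/44 ≈ 2.205 bits/symbol.

2.205 bits/symbol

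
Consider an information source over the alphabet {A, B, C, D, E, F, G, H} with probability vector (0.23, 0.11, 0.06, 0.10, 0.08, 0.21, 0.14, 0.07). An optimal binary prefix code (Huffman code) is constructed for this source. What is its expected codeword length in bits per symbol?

Repeatedly combine the two least-probable nodes; the expected code length is the sum of the merged weights.
merge 3/50 + 7/100 → 13/100
merge 2/25 + 1/10 → 9/50
merge 11/100 + 13/100 → 6/25
merge 7/50 + 9/50 → 8/25
merge 21/100 + 23/100 → 11/25
merge 6/25 + 8/25 → 14/25
merge 11/25 + 14/25 → 1
L = 13/100 + 9/50 + 6/25 + 8/25 + 11/25 + 14/25 + 1 = 287/100 = 2.87 bits/symbol.

2.87 bits/symbol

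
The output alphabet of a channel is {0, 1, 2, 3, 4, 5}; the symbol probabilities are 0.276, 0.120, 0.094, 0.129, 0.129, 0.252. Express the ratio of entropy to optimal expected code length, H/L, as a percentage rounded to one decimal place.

Entropy H = −Σ p log₂ p ≈ 2.4637 bits.
Huffman merges: 47/500+3/25→107/500; 129/1000+129/1000→129/500; 107/500+63/250→233/500; 129/500+69/250→267/500; 233/500+267/500→1. L = 309/125 ≈ 2.4720.
Efficiency = H/L = 2.4637/2.4720 = 99.7%.

99.7%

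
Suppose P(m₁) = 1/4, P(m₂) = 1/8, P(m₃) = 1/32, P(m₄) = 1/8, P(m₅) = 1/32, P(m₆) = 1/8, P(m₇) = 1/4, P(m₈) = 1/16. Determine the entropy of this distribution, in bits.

Each probability is a power of 1/2, so log₂(1/p) is an integer.
H = Σ p·log₂(1/p) = 1/4·2 + 1/8·3 + 1/32·5 + 1/8·3 + 1/32·5 + 1/8·3 + 1/4·2 + 1/16·4 = 2.6875 bits.

2.6875 bits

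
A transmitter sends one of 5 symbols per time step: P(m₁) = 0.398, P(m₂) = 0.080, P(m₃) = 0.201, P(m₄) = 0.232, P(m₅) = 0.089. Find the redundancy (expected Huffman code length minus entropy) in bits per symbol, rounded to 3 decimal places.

0.056 bits

Entropy H = −Σ p log₂ p ≈ 2.0854 bits.
Huffman merges: 2/25+89/1000→169/1000; 169/1000+201/1000→37/100; 29/125+37/100→301/500; 199/500+301/500→1. L = 2141/1000 ≈ 2.1410.
L − H = 2.1410 − 2.0854 = 0.056 bits.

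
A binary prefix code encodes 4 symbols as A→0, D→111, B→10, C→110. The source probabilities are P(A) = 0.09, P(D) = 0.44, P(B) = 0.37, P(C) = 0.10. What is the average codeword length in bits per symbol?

L̄ = Σ pᵢ·ℓᵢ = 0.09·1 + 0.44·3 + 0.37·2 + 0.10·3 = 2.45 bits/symbol.

2.45 bits/symbol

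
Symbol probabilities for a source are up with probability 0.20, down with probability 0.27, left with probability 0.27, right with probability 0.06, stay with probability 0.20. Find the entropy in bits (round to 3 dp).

H = −Σ pᵢ log₂ pᵢ.
−0.20·log₂(0.20) = 0.4644
−0.27·log₂(0.27) = 0.5100
−0.27·log₂(0.27) = 0.5100
−0.06·log₂(0.06) = 0.2435
−0.20·log₂(0.20) = 0.4644
Sum ≈ 2.1923 → 2.192 bits.

2.192 bits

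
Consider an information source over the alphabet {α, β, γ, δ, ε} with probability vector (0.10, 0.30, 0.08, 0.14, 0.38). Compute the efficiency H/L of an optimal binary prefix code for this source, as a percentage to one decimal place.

Entropy H = −Σ p log₂ p ≈ 2.0724 bits.
Huffman merges: 2/25+1/10→9/50; 7/50+9/50→8/25; 3/10+8/25→31/50; 19/50+31/50→1. L = 53/25 ≈ 2.1200.
Efficiency = H/L = 2.0724/2.1200 = 97.8%.

97.8%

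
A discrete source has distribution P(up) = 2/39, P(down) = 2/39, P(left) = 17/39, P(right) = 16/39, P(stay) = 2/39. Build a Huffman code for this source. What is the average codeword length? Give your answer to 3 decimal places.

1.821 bits/symbol

Repeatedly combine the two least-probable nodes; the expected code length is the sum of the merged weights.
merge 2/39 + 2/39 → 4/39
merge 2/39 + 4/39 → 2/13
merge 2/13 + 16/39 → 22/39
merge 17/39 + 22/39 → 1
L = 4/39 + 2/13 + 22/39 + 1 = 71/39 ≈ 1.821 bits/symbol.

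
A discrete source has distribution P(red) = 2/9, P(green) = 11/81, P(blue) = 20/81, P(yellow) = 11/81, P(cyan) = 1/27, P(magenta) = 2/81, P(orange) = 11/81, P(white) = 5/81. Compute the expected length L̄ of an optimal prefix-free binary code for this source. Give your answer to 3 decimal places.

Repeatedly combine the two least-probable nodes; the expected code length is the sum of the merged weights.
merge 2/81 + 1/27 → 5/81
merge 5/81 + 5/81 → 10/81
merge 10/81 + 11/81 → 7/27
merge 11/81 + 11/81 → 22/81
merge 2/9 + 20/81 → 38/81
merge 7/27 + 22/81 → 43/81
merge 38/81 + 43/81 → 1
L = 5/81 + 10/81 + 7/27 + 22/81 + 38/81 + 43/81 + 1 = 220/81 ≈ 2.716 bits/symbol.

2.716 bits/symbol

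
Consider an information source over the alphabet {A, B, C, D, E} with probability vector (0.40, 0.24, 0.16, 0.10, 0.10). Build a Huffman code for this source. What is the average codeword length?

Repeatedly combine the two least-probable nodes; the expected code length is the sum of the merged weights.
merge 1/10 + 1/10 → 1/5
merge 4/25 + 1/5 → 9/25
merge 6/25 + 9/25 → 3/5
merge 2/5 + 3/5 → 1
L = 1/5 + 9/25 + 3/5 + 1 = 54/25 = 2.16 bits/symbol.

2.16 bits/symbol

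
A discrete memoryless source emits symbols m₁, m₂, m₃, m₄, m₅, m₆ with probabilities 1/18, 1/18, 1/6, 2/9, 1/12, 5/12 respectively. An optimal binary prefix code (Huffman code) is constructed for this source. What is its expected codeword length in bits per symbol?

Repeatedly combine the two least-probable nodes; the expected code length is the sum of the merged weights.
merge 1/18 + 1/18 → 1/9
merge 1/12 + 1/9 → 7/36
merge 1/6 + 7/36 → 13/36
merge 2/9 + 13/36 → 7/12
merge 5/12 + 7/12 → 1
L = 1/9 + 7/36 + 13/36 + 7/12 + 1 = 9/4 = 2.25 bits/symbol.

2.25 bits/symbol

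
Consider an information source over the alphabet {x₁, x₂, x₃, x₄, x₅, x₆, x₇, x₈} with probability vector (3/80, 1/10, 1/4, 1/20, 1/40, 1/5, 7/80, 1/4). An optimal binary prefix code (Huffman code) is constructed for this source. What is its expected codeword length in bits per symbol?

2.6625 bits/symbol

Repeatedly combine the two least-probable nodes; the expected code length is the sum of the merged weights.
merge 1/40 + 3/80 → 1/16
merge 1/20 + 1/16 → 9/80
merge 7/80 + 1/10 → 3/16
merge 9/80 + 3/16 → 3/10
merge 1/5 + 1/4 → 9/20
merge 1/4 + 3/10 → 11/20
merge 9/20 + 11/20 → 1
L = 1/16 + 9/80 + 3/16 + 3/10 + 9/20 + 11/20 + 1 = 213/80 = 2.6625 bits/symbol.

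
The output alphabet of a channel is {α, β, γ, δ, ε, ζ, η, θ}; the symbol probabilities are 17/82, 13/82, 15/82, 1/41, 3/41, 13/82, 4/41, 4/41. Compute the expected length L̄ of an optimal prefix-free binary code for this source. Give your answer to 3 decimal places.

Repeatedly combine the two least-probable nodes; the expected code length is the sum of the merged weights.
merge 1/41 + 3/41 → 4/41
merge 4/41 + 4/41 → 8/41
merge 4/41 + 13/82 → 21/82
merge 13/82 + 15/82 → 14/41
merge 8/41 + 17/82 → 33/82
merge 21/82 + 14/41 → 49/82
merge 33/82 + 49/82 → 1
L = 4/41 + 8/41 + 21/82 + 14/41 + 33/82 + 49/82 + 1 = 237/82 ≈ 2.890 bits/symbol.

2.890 bits/symbol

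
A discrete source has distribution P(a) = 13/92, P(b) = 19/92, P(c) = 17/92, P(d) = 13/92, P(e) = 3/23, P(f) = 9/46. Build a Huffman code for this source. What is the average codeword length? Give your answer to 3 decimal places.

Repeatedly combine the two least-probable nodes; the expected code length is the sum of the merged weights.
merge 3/23 + 13/92 → 25/92
merge 13/92 + 17/92 → 15/46
merge 9/46 + 19/92 → 37/92
merge 25/92 + 15/46 → 55/92
merge 37/92 + 55/92 → 1
L = 25/92 + 15/46 + 37/92 + 55/92 + 1 = 239/92 ≈ 2.598 bits/symbol.

2.598 bits/symbol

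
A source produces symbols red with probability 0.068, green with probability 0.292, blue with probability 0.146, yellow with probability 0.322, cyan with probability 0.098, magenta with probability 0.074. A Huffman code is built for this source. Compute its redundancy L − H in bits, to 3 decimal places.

0.062 bits

Entropy H = −Σ p log₂ p ≈ 2.3204 bits.
Huffman merges: 17/250+37/500→71/500; 49/500+71/500→6/25; 73/500+6/25→193/500; 73/250+161/500→307/500; 193/500+307/500→1. L = 1191/500 ≈ 2.3820.
L − H = 2.3820 − 2.3204 = 0.062 bits.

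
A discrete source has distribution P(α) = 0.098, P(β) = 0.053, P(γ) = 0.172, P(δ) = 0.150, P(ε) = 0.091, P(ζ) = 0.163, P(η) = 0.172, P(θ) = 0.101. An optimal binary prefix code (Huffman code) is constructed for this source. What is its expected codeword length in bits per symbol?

Repeatedly combine the two least-probable nodes; the expected code length is the sum of the merged weights.
merge 53/1000 + 91/1000 → 18/125
merge 49/500 + 101/1000 → 199/1000
merge 18/125 + 3/20 → 147/500
merge 163/1000 + 43/250 → 67/200
merge 43/250 + 199/1000 → 371/1000
merge 147/500 + 67/200 → 629/1000
merge 371/1000 + 629/1000 → 1
L = 18/125 + 199/1000 + 147/500 + 67/200 + 371/1000 + 629/1000 + 1 = 743/250 = 2.972 bits/symbol.

2.972 bits/symbol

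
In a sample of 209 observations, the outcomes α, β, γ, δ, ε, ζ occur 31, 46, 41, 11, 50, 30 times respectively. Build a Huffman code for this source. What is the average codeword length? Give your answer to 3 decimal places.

Probabilities are the counts divided by 209.
Repeatedly combine the two least-probable nodes; the expected code length is the sum of the merged weights.
merge 1/19 + 30/209 → 41/209
merge 31/209 + 41/209 → 72/209
merge 41/209 + 46/209 → 87/209
merge 50/209 + 72/209 → 122/209
merge 87/209 + 122/209 → 1
L = 41/209 + 72/209 + 87/209 + 122/209 + 1 = 531/209 ≈ 2.541 bits/symbol.

2.541 bits/symbol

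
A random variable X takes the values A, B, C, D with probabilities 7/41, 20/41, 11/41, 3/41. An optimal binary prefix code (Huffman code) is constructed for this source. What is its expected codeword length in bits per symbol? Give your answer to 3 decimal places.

Repeatedly combine the two least-probable nodes; the expected code length is the sum of the merged weights.
merge 3/41 + 7/41 → 10/41
merge 10/41 + 11/41 → 21/41
merge 20/41 + 21/41 → 1
L = 10/41 + 21/41 + 1 = 72/41 ≈ 1.756 bits/symbol.

1.756 bits/symbol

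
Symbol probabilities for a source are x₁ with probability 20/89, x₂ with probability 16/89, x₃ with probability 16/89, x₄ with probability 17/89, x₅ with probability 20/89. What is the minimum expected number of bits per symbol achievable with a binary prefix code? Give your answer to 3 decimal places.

Repeatedly combine the two least-probable nodes; the expected code length is the sum of the merged weights.
merge 16/89 + 16/89 → 32/89
merge 17/89 + 20/89 → 37/89
merge 20/89 + 32/89 → 52/89
merge 37/89 + 52/89 → 1
L = 32/89 + 37/89 + 52/89 + 1 = 210/89 ≈ 2.360 bits/symbol.

2.360 bits/symbol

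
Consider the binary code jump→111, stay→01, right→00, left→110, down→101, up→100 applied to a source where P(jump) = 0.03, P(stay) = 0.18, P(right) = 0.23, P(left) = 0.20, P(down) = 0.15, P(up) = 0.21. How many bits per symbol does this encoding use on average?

2.59 bits/symbol

L̄ = Σ pᵢ·ℓᵢ = 0.03·3 + 0.18·2 + 0.23·2 + 0.20·3 + 0.15·3 + 0.21·3 = 2.59 bits/symbol.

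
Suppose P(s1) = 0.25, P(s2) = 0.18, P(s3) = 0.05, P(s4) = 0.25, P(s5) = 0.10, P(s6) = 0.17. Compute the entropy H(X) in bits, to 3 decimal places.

H = −Σ pᵢ log₂ pᵢ.
−0.25·log₂(0.25) = 0.5000
−0.18·log₂(0.18) = 0.4453
−0.05·log₂(0.05) = 0.2161
−0.25·log₂(0.25) = 0.5000
−0.10·log₂(0.10) = 0.3322
−0.17·log₂(0.17) = 0.4346
Sum ≈ 2.4282 → 2.428 bits.

2.428 bits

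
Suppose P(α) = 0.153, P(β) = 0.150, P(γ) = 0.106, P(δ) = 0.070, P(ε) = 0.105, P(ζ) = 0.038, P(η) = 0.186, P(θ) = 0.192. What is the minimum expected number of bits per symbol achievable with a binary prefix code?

Repeatedly combine the two least-probable nodes; the expected code length is the sum of the merged weights.
merge 19/500 + 7/100 → 27/250
merge 21/200 + 53/500 → 211/1000
merge 27/250 + 3/20 → 129/500
merge 153/1000 + 93/500 → 339/1000
merge 24/125 + 211/1000 → 403/1000
merge 129/500 + 339/1000 → 597/1000
merge 403/1000 + 597/1000 → 1
L = 27/250 + 211/1000 + 129/500 + 339/1000 + 403/1000 + 597/1000 + 1 = 729/250 = 2.916 bits/symbol.

2.916 bits/symbol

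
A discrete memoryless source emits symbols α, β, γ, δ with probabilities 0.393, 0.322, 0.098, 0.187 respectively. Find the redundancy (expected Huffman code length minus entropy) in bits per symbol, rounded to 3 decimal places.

Entropy H = −Σ p log₂ p ≈ 1.8367 bits.
Huffman merges: 49/500+187/1000→57/200; 57/200+161/500→607/1000; 393/1000+607/1000→1. L = 473/250 ≈ 1.8920.
L − H = 1.8920 − 1.8367 = 0.055 bits.

0.055 bits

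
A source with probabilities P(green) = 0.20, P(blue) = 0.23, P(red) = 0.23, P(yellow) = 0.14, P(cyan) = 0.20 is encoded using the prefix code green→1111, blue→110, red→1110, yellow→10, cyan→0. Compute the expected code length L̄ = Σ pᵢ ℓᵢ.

2.89 bits/symbol

L̄ = Σ pᵢ·ℓᵢ = 0.20·4 + 0.23·3 + 0.23·4 + 0.14·2 + 0.20·1 = 2.89 bits/symbol.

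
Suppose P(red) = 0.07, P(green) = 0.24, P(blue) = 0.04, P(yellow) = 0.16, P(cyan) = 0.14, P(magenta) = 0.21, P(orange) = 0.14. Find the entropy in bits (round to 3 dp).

2.639 bits

H = −Σ pᵢ log₂ pᵢ.
−0.07·log₂(0.07) = 0.2686
−0.24·log₂(0.24) = 0.4941
−0.04·log₂(0.04) = 0.1858
−0.16·log₂(0.16) = 0.4230
−0.14·log₂(0.14) = 0.3971
−0.21·log₂(0.21) = 0.4728
−0.14·log₂(0.14) = 0.3971
Sum ≈ 2.6385 → 2.639 bits.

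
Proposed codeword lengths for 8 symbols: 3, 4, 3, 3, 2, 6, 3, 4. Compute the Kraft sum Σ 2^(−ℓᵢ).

0.890625

With common denominator 2^6 = 64: Σ 2^(−ℓᵢ) = 8/64 + 4/64 + 8/64 + 8/64 + 16/64 + 1/64 + 8/64 + 4/64 = 57/64 = 0.890625.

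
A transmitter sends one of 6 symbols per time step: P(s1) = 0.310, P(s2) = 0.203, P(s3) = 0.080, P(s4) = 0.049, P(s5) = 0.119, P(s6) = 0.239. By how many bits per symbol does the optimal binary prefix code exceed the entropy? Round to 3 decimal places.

0.023 bits

Entropy H = −Σ p log₂ p ≈ 2.3545 bits.
Huffman merges: 49/1000+2/25→129/1000; 119/1000+129/1000→31/125; 203/1000+239/1000→221/500; 31/125+31/100→279/500; 221/500+279/500→1. L = 2377/1000 ≈ 2.3770.
L − H = 2.3770 − 2.3545 = 0.023 bits.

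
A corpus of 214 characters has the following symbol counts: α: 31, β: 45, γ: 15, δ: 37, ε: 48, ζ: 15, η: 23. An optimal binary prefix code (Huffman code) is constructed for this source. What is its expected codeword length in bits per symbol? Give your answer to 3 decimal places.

2.706 bits/symbol

Probabilities are the counts divided by 214.
Repeatedly combine the two least-probable nodes; the expected code length is the sum of the merged weights.
merge 15/214 + 15/214 → 15/107
merge 23/214 + 15/107 → 53/214
merge 31/214 + 37/214 → 34/107
merge 45/214 + 24/107 → 93/214
merge 53/214 + 34/107 → 121/214
merge 93/214 + 121/214 → 1
L = 15/107 + 53/214 + 34/107 + 93/214 + 121/214 + 1 = 579/214 ≈ 2.706 bits/symbol.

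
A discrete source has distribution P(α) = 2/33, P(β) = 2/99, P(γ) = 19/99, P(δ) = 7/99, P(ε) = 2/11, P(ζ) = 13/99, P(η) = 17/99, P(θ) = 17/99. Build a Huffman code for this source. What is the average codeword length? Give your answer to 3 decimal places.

Repeatedly combine the two least-probable nodes; the expected code length is the sum of the merged weights.
merge 2/99 + 2/33 → 8/99
merge 7/99 + 8/99 → 5/33
merge 13/99 + 5/33 → 28/99
merge 17/99 + 17/99 → 34/99
merge 2/11 + 19/99 → 37/99
merge 28/99 + 34/99 → 62/99
merge 37/99 + 62/99 → 1
L = 8/99 + 5/33 + 28/99 + 34/99 + 37/99 + 62/99 + 1 = 283/99 ≈ 2.859 bits/symbol.

2.859 bits/symbol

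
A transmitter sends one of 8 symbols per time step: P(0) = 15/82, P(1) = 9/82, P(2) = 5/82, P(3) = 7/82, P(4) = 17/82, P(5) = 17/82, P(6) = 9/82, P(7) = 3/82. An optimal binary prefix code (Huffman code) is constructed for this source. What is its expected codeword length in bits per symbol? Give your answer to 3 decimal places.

2.866 bits/symbol

Repeatedly combine the two least-probable nodes; the expected code length is the sum of the merged weights.
merge 3/82 + 5/82 → 4/41
merge 7/82 + 4/41 → 15/82
merge 9/82 + 9/82 → 9/41
merge 15/82 + 15/82 → 15/41
merge 17/82 + 17/82 → 17/41
merge 9/41 + 15/41 → 24/41
merge 17/41 + 24/41 → 1
L = 4/41 + 15/82 + 9/41 + 15/41 + 17/41 + 24/41 + 1 = 235/82 ≈ 2.866 bits/symbol.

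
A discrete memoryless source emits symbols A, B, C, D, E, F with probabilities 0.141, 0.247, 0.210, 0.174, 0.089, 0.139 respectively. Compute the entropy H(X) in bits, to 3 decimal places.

H = −Σ pᵢ log₂ pᵢ.
−0.141·log₂(0.141) = 0.3985
−0.247·log₂(0.247) = 0.4983
−0.210·log₂(0.210) = 0.4728
−0.174·log₂(0.174) = 0.4390
−0.089·log₂(0.089) = 0.3106
−0.139·log₂(0.139) = 0.3957
Sum ≈ 2.5149 → 2.515 bits.

2.515 bits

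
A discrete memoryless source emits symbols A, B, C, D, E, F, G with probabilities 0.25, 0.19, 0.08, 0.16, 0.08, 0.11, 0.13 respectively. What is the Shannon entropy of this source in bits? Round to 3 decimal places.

H = −Σ pᵢ log₂ pᵢ.
−0.25·log₂(0.25) = 0.5000
−0.19·log₂(0.19) = 0.4552
−0.08·log₂(0.08) = 0.2915
−0.16·log₂(0.16) = 0.4230
−0.08·log₂(0.08) = 0.2915
−0.11·log₂(0.11) = 0.3503
−0.13·log₂(0.13) = 0.3826
Sum ≈ 2.6942 → 2.694 bits.

2.694 bits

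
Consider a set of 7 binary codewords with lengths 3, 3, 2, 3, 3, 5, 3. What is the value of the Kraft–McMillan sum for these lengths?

With common denominator 2^5 = 32: Σ 2^(−ℓᵢ) = 4/32 + 4/32 + 8/32 + 4/32 + 4/32 + 1/32 + 4/32 = 29/32 = 0.90625.

0.90625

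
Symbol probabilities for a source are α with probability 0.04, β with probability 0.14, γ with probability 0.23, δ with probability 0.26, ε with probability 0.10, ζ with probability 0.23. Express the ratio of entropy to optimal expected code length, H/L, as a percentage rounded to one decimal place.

Entropy H = −Σ p log₂ p ≈ 2.3957 bits.
Huffman merges: 1/25+1/10→7/50; 7/50+7/50→7/25; 23/100+23/100→23/50; 13/50+7/25→27/50; 23/50+27/50→1. L = 121/50 ≈ 2.4200.
Efficiency = H/L = 2.3957/2.4200 = 99.0%.

99.0%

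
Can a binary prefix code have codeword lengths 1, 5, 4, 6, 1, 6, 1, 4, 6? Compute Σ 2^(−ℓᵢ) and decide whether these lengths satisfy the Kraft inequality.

1.703125; no

With common denominator 2^6 = 64: Σ 2^(−ℓᵢ) = 32/64 + 2/64 + 4/64 + 1/64 + 32/64 + 1/64 + 32/64 + 4/64 + 1/64 = 109/64 = 1.703125.
Kraft's inequality requires Σ ≤ 1; here Σ = 1.703125 > 1, so no such prefix code exists.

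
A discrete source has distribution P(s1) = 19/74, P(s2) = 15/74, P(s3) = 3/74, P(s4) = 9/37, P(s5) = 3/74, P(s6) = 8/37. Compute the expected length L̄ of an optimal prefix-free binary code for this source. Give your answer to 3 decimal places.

Repeatedly combine the two least-probable nodes; the expected code length is the sum of the merged weights.
merge 3/74 + 3/74 → 3/37
merge 3/37 + 15/74 → 21/74
merge 8/37 + 9/37 → 17/37
merge 19/74 + 21/74 → 20/37
merge 17/37 + 20/37 → 1
L = 3/37 + 21/74 + 17/37 + 20/37 + 1 = 175/74 ≈ 2.365 bits/symbol.

2.365 bits/symbol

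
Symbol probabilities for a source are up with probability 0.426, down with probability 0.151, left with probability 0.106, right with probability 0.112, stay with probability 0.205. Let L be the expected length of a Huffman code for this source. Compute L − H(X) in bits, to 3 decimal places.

Entropy H = −Σ p log₂ p ≈ 2.1019 bits.
Huffman merges: 53/500+14/125→109/500; 151/1000+41/200→89/250; 109/500+89/250→287/500; 213/500+287/500→1. L = 537/250 ≈ 2.1480.
L − H = 2.1480 − 2.1019 = 0.046 bits.

0.046 bits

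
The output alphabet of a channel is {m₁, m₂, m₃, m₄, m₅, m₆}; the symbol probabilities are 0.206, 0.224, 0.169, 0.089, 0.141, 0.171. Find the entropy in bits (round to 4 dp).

H = −Σ pᵢ log₂ pᵢ.
−0.206·log₂(0.206) = 0.4695
−0.224·log₂(0.224) = 0.4835
−0.169·log₂(0.169) = 0.4335
−0.089·log₂(0.089) = 0.3106
−0.141·log₂(0.141) = 0.3985
−0.171·log₂(0.171) = 0.4357
Sum ≈ 2.5313 → 2.5313 bits.

2.5313 bits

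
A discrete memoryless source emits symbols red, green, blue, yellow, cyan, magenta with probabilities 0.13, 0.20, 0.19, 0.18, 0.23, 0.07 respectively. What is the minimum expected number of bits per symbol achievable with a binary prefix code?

Repeatedly combine the two least-probable nodes; the expected code length is the sum of the merged weights.
merge 7/100 + 13/100 → 1/5
merge 9/50 + 19/100 → 37/100
merge 1/5 + 1/5 → 2/5
merge 23/100 + 37/100 → 3/5
merge 2/5 + 3/5 → 1
L = 1/5 + 37/100 + 2/5 + 3/5 + 1 = 257/100 = 2.57 bits/symbol.

2.57 bits/symbol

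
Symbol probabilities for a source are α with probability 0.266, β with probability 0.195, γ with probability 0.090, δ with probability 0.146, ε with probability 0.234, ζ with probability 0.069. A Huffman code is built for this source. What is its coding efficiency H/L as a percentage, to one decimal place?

99.1%

Entropy H = −Σ p log₂ p ≈ 2.4425 bits.
Huffman merges: 69/1000+9/100→159/1000; 73/500+159/1000→61/200; 39/200+117/500→429/1000; 133/500+61/200→571/1000; 429/1000+571/1000→1. L = 308/125 ≈ 2.4640.
Efficiency = H/L = 2.4425/2.4640 = 99.1%.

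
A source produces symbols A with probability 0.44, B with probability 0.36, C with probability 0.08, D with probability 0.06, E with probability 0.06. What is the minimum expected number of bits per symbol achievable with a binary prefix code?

1.88 bits/symbol

Repeatedly combine the two least-probable nodes; the expected code length is the sum of the merged weights.
merge 3/50 + 3/50 → 3/25
merge 2/25 + 3/25 → 1/5
merge 1/5 + 9/25 → 14/25
merge 11/25 + 14/25 → 1
L = 3/25 + 1/5 + 14/25 + 1 = 47/25 = 1.88 bits/symbol.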